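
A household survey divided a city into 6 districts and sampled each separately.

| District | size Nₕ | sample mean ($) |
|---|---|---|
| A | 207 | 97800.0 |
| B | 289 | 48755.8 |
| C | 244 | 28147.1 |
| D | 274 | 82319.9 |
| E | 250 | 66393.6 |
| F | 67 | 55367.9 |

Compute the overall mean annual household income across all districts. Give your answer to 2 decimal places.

N = 1331; weights Wₕ = Nₕ/N = (0.1555, 0.2171, 0.1833, 0.2059, 0.1878, 0.0503).
x̄_st = Σ Wₕ·x̄ₕ = 0.1555·97800.0 + 0.2171·48755.8 + 0.1833·28147.1 + 0.2059·82319.9 + 0.1878·66393.6 + 0.0503·55367.9 ≈ 63160.4962...
→ 63160.50.

63160.50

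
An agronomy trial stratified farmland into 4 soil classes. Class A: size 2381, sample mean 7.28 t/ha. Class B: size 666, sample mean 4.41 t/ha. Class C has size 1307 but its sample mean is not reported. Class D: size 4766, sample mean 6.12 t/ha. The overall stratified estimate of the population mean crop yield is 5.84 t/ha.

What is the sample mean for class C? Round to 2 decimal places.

2.92

N = 2381 + 666 + 1307 + 4766 = 9120.
Overall total = μ·N = 5.84·9120 = 53260.8.
Subtract the known strata: 2381·7.28 + 666·4.41 + 4766·6.12 = 49438.66.
Remaining total for class C: 53260.8 − 49438.66 = 3822.14.
Divide by its size: 3822.14 / 1307 = 2.9244... → 2.92.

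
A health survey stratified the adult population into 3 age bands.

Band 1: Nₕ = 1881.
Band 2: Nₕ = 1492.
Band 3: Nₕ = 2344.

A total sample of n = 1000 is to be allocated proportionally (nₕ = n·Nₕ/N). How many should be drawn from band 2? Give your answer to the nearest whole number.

261

N = 1881 + 1492 + 2344 = 5717.
n_2 = 1000·1492/5717 = 260.976... → 261.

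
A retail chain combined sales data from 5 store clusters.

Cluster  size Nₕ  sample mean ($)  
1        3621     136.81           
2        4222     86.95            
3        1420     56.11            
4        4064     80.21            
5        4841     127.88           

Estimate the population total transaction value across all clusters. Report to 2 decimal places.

1887208.63

Population total = Σ Nₕ·x̄ₕ (each stratum's size times its mean).
3621·136.81 + 4222·86.95 + 1420·56.11 + 4064·80.21 + 4841·127.88 = 495389.01 + 367102.9 + 79676.2 + 325973.44 + 619067.08 = 1887208.63.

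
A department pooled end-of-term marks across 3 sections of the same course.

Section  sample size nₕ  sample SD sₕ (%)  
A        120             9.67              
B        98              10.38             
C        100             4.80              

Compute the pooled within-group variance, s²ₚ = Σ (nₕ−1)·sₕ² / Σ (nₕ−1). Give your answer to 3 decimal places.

75.745

Degrees of freedom: 119 + 97 + 99 = 315.
Σ(nₕ−1)sₕ² = 119·93.5089 + 97·107.7444 + 99·23.04 = 23859.7259.
s²ₚ = 23859.7259 / 315 = 75.74516... → 75.745.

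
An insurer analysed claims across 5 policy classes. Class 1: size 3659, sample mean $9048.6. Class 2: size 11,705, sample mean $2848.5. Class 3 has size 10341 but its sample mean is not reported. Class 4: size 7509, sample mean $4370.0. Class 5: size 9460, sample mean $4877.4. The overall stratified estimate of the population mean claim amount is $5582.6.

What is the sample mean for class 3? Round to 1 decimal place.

Σ Nₕx̄ₕ = N·μ, so 10341·x̄_3 = 42674·5582.6 − (3659·9048.6 + 11705·2848.5 + 7509·4370.0 + 9460·4877.4).
= 238231872.4 − 145405053.9 = 92826818.5.
x̄_3 = 92826818.5 / 10341 = 8976.580... → 8976.6.

8976.6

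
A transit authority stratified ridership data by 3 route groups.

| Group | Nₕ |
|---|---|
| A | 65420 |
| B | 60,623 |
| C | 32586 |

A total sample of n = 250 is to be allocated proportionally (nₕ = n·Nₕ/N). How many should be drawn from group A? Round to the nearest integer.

Share of group A = 65420/158629 = 0.41241.
Allocate 250 × 0.41241 = 103.102... → 103.

103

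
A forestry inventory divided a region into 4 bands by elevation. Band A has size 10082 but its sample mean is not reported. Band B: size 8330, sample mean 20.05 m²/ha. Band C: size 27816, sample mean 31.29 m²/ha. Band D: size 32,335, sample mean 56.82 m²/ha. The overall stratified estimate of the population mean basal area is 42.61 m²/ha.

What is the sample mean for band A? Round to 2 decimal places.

46.91

Σ Nₕx̄ₕ = N·μ, so 10082·x̄_A = 78563·42.61 − (8330·20.05 + 27816·31.29 + 32335·56.82).
= 3347569.43 − 2874653.84 = 472915.59.
x̄_A = 472915.59 / 10082 = 46.9069... → 46.91.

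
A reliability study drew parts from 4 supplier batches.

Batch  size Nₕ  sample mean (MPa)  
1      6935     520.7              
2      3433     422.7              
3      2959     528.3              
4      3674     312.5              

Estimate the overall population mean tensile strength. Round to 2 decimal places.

x̄_st = (Σ Nₕx̄ₕ) / (Σ Nₕ) = (6935·520.7 + 3433·422.7 + 2959·528.3 + 3674·312.5) / 17001
= 7773548.3 / 17001 = 457.2407... → 457.24.

457.24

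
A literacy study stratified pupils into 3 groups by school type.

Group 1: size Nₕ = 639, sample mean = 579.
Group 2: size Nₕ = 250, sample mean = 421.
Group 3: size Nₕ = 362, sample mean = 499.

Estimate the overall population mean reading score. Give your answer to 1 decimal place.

N = 1251; weights Wₕ = Nₕ/N = (0.5108, 0.1998, 0.2894).
x̄_st = Σ Wₕ·x̄ₕ = 0.5108·579 + 0.1998·421 + 0.2894·499 ≈ 524.276...
→ 524.3.

524.3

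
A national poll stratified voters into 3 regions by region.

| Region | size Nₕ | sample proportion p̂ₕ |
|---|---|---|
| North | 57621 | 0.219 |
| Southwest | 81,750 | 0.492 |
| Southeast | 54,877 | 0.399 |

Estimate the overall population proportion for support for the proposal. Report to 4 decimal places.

0.3847

Wₕ = Nₕ/N with N = 194248: 0.2966, 0.4209, 0.2825.
p̂_st = 0.2966·0.219 + 0.4209·0.492 + 0.2825·0.399 ≈ 0.384745... → 0.3847.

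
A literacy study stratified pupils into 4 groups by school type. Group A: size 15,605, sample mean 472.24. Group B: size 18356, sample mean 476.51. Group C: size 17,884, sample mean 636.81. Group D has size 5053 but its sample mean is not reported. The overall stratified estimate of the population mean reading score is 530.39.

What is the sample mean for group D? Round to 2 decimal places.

529.05

N = 15605 + 18356 + 17884 + 5053 = 56898.
Overall total = μ·N = 530.39·56898 = 30178130.22.
Subtract the known strata: 15605·472.24 + 18356·476.51 + 17884·636.81 = 27504832.8.
Remaining total for group D: 30178130.22 − 27504832.8 = 2673297.42.
Divide by its size: 2673297.42 / 5053 = 529.0515... → 529.05.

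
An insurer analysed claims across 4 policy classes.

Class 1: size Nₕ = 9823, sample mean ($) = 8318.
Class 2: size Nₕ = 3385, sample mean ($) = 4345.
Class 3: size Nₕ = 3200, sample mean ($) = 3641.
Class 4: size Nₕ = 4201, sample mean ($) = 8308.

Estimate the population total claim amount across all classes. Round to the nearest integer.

142968647

1: 9823·8318 = 81707714
2: 3385·4345 = 14707825
3: 3200·3641 = 11651200
4: 4201·8308 = 34901908
τ̂ = Σ Nₕx̄ₕ = 142968647.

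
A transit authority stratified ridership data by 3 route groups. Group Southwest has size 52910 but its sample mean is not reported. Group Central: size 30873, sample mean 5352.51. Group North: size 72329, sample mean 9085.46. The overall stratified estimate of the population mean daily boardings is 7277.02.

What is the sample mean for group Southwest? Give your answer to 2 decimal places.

N = 52910 + 30873 + 72329 = 156112.
Overall total = μ·N = 7277.02·156112 = 1136030146.24.
Subtract the known strata: 30873·5352.51 + 72329·9085.46 = 822390277.57.
Remaining total for group Southwest: 1136030146.24 − 822390277.57 = 313639868.67.
Divide by its size: 313639868.67 / 52910 = 5927.7994... → 5927.80.

5927.80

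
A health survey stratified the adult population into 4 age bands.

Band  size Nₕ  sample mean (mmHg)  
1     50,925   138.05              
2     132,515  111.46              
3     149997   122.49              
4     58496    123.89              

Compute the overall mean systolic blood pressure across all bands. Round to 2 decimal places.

x̄_st = (Σ Nₕx̄ₕ) / (Σ Nₕ) = (50925·138.05 + 132515·111.46 + 149997·122.49 + 58496·123.89) / 391933
= 47420520.12 / 391933 = 120.9914... → 120.99.

120.99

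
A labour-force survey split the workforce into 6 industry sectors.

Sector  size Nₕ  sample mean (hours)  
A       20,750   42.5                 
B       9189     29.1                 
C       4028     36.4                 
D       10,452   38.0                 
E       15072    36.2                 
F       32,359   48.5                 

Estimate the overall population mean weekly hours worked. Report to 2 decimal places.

N = 91850; weights Wₕ = Nₕ/N = (0.2259, 0.1000, 0.0439, 0.1138, 0.1641, 0.3523).
x̄_st = Σ Wₕ·x̄ₕ = 0.2259·42.5 + 0.1000·29.1 + 0.0439·36.4 + 0.1138·38.0 + 0.1641·36.2 + 0.3523·48.5 ≈ 41.4599...
→ 41.46.

41.46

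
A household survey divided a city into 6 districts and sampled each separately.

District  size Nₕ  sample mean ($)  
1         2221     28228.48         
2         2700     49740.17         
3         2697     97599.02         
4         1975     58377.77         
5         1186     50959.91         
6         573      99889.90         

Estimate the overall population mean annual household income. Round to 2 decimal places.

N = 2221 + 2700 + 2697 + 1975 + 1186 + 573 = 11352.
Overall mean = Σ (Nₕ/N)·x̄ₕ — weight by population share, not a simple average.
Σ Nₕx̄ₕ = 2221·28228.48 + 2700·49740.17 + 2697·97599.02 + 1975·58377.77 + 1186·50959.91 + 573·99889.90 = 62695454.08 + 134298459 + 263224556.94 + 115296095.75 + 60438453.26 + 57236912.7 = 693189931.73.
Divide by N: 693189931.73 / 11352 = 61063.2428... → 61063.24.

61063.24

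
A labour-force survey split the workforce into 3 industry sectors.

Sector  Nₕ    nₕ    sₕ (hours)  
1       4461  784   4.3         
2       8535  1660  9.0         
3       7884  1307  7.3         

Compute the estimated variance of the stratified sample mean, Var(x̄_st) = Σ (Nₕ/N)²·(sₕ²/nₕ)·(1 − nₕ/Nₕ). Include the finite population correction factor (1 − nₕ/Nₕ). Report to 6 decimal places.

0.012304

N = 20880. Term for each stratum: Wₕ²sₕ²/nₕ·(1−nₕ/Nₕ).
Var(x̄_st) = 0.000887331 + 0.006567380 + 0.004849351 = 0.012304062 → 0.012304.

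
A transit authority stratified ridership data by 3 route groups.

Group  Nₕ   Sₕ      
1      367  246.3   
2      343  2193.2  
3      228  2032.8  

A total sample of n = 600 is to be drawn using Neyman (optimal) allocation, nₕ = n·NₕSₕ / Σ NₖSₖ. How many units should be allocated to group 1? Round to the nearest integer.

Σ NₕSₕ = 367·246.3 + 343·2193.2 + 228·2032.8 = 1306138.1.
Share for 1: 90392.1/1306138.1 = 0.06921.
n_1 = 600 × 0.06921 = 41.523... → 42.

42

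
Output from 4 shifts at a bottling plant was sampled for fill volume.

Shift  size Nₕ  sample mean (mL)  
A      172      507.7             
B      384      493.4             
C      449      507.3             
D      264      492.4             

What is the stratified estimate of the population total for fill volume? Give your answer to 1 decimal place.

A: 172·507.7 = 87324.4
B: 384·493.4 = 189465.6
C: 449·507.3 = 227777.7
D: 264·492.4 = 129993.6
τ̂ = Σ Nₕx̄ₕ = 634561.3.

634561.3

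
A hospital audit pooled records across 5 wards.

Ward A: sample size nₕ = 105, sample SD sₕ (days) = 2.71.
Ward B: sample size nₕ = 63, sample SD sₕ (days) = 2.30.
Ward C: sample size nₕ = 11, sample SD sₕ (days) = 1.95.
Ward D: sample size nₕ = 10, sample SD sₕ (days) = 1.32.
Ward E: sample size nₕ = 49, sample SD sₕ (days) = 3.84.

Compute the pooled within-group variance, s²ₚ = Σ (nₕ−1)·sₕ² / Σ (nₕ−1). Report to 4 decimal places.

A: (105−1)·2.71² = 104·7.3441 = 763.7864
B: (63−1)·2.30² = 62·5.29 = 327.98
C: (11−1)·1.95² = 10·3.8025 = 38.025
D: (10−1)·1.32² = 9·1.7424 = 15.6816
E: (49−1)·3.84² = 48·14.7456 = 707.7888
Numerator = 1853.2618; denominator = Σ(nₕ−1) = 233.
s²ₚ = 1853.2618/233 = 7.953913... → 7.9539.

7.9539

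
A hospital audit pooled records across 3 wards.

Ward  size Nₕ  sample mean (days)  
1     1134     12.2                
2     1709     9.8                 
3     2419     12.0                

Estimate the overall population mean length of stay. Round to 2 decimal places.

N = 5262; weights Wₕ = Nₕ/N = (0.2155, 0.3248, 0.4597).
x̄_st = Σ Wₕ·x̄ₕ = 0.2155·12.2 + 0.3248·9.8 + 0.4597·12.0 ≈ 11.3286...
→ 11.33.

11.33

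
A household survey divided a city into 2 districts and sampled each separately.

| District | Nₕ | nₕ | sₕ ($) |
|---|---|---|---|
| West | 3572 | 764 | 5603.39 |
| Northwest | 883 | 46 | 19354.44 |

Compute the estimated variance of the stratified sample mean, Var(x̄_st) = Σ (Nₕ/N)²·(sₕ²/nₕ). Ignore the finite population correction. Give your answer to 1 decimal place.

N = 4455. Term for each stratum: Wₕ²sₕ²/nₕ.
Var(x̄_st) = 26420.1833 + 319911.1513 = 346331.3346 → 346331.3.

346331.3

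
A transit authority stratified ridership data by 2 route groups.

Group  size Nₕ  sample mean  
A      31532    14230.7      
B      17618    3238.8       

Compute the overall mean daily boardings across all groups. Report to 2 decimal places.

N = 31532 + 17618 = 49150.
Overall mean = Σ (Nₕ/N)·x̄ₕ — weight by population share, not a simple average.
Σ Nₕx̄ₕ = 31532·14230.7 + 17618·3238.8 = 448722432.4 + 57061178.4 = 505783610.8.
Divide by N: 505783610.8 / 49150 = 10290.6126... → 10290.61.

10290.61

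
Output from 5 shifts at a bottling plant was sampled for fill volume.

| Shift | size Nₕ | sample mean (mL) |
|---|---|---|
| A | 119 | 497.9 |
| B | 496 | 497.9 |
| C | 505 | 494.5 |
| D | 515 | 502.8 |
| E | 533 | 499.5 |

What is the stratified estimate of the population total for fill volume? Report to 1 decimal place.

1081106.5

Population total = Σ Nₕ·x̄ₕ (each stratum's size times its mean).
119·497.9 + 496·497.9 + 505·494.5 + 515·502.8 + 533·499.5 = 59250.1 + 246958.4 + 249722.5 + 258942 + 266233.5 = 1081106.5.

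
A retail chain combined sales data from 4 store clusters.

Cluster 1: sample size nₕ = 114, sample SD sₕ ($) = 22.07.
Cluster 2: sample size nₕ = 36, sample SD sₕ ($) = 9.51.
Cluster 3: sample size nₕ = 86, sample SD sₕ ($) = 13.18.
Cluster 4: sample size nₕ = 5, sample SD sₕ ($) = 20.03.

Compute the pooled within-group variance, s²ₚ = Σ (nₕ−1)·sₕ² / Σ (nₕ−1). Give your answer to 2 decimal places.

1: (114−1)·22.07² = 113·487.0849 = 55040.5937
2: (36−1)·9.51² = 35·90.4401 = 3165.4035
3: (86−1)·13.18² = 85·173.7124 = 14765.554
4: (5−1)·20.03² = 4·401.2009 = 1604.8036
Numerator = 74576.3548; denominator = Σ(nₕ−1) = 237.
s²ₚ = 74576.3548/237 = 314.6682... → 314.67.

314.67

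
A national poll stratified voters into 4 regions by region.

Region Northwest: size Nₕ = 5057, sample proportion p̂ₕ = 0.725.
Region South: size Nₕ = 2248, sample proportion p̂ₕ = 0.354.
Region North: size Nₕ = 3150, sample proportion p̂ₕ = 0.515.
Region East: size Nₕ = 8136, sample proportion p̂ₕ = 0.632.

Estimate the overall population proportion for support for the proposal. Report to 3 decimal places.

Wₕ = Nₕ/N with N = 18591: 0.2720, 0.1209, 0.1694, 0.4376.
p̂_st = 0.2720·0.725 + 0.1209·0.354 + 0.1694·0.515 + 0.4376·0.632 ≈ 0.60386... → 0.604.

0.604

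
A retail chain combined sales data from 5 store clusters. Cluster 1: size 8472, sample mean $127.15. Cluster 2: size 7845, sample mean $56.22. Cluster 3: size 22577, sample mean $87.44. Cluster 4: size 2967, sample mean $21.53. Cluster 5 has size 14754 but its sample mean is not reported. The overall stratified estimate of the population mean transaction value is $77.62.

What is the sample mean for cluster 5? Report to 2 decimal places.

56.81

Σ Nₕx̄ₕ = N·μ, so 14754·x̄_5 = 56615·77.62 − (8472·127.15 + 7845·56.22 + 22577·87.44 + 2967·21.53).
= 4394456.3 − 3556273.09 = 838183.21.
x̄_5 = 838183.21 / 14754 = 56.8106... → 56.81.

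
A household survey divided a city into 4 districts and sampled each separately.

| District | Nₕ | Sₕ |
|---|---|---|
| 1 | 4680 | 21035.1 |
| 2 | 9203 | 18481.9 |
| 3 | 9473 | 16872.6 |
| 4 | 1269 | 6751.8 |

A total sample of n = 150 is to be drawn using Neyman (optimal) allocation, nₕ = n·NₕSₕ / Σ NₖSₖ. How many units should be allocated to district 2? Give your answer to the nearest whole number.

58

1: NₕSₕ = 4680·21035.1 = 98444268
2: NₕSₕ = 9203·18481.9 = 170088925.7
3: NₕSₕ = 9473·16872.6 = 159834139.8
4: NₕSₕ = 1269·6751.8 = 8568034.2
Σ NₕSₕ = 436935367.7.
n_2 = 150·170088925.7/436935367.7 = 58.392... → 58.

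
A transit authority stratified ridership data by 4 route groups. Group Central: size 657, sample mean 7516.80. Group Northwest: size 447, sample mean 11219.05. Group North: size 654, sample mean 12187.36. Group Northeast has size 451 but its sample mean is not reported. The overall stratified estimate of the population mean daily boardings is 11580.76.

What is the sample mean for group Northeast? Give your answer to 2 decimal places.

N = 657 + 447 + 654 + 451 = 2209.
Overall total = μ·N = 11580.76·2209 = 25581898.84.
Subtract the known strata: 657·7516.80 + 447·11219.05 + 654·12187.36 = 17923986.39.
Remaining total for group Northeast: 25581898.84 − 17923986.39 = 7657912.45.
Divide by its size: 7657912.45 / 451 = 16979.8502... → 16979.85.

16979.85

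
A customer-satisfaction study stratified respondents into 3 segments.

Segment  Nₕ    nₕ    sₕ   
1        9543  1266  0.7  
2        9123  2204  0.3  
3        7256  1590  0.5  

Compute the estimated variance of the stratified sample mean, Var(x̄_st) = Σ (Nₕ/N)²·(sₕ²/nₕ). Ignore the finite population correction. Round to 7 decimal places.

N = 25922. Term for each stratum: Wₕ²sₕ²/nₕ.
Var(x̄_st) = 0.0000524560 + 0.0000050579 + 0.0000123197 = 0.0000698336 → 0.0000698.

0.0000698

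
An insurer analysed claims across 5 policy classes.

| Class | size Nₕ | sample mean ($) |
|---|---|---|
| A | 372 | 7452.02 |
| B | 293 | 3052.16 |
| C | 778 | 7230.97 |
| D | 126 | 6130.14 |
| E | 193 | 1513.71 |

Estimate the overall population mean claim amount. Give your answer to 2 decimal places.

N = 372 + 293 + 778 + 126 + 193 = 1762.
The stratified mean weights each stratum mean by its population share Nₕ/N.
Σ Nₕx̄ₕ = 372·7452.02 + 293·3052.16 + 778·7230.97 + 126·6130.14 + 193·1513.71 = 2772151.44 + 894282.88 + 5625694.66 + 772397.64 + 292146.03 = 10356672.65.
Divide by N: 10356672.65 / 1762 = 5877.7938... → 5877.79.

5877.79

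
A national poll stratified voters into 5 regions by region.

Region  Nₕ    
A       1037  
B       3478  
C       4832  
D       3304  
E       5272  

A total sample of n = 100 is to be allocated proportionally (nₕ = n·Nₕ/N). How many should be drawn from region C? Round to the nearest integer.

27

Share of region C = 4832/17923 = 0.26960.
Allocate 100 × 0.26960 = 26.960... → 27.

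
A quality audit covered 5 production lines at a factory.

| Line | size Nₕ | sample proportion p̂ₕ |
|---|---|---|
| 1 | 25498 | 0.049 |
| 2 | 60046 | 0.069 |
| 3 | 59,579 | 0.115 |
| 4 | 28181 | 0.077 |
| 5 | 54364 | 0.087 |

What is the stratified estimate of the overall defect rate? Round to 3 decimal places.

0.084

N = 25498 + 60046 + 59579 + 28181 + 54364 = 227668.
Overall proportion = Σ (Nₕ/N)·p̂ₕ.
Σ Nₕp̂ₕ = 1249.402 + 4143.174 + 6851.585 + 2169.937 + 4729.668 = 19143.766.
19143.766 / 227668 = 0.08409... → 0.084.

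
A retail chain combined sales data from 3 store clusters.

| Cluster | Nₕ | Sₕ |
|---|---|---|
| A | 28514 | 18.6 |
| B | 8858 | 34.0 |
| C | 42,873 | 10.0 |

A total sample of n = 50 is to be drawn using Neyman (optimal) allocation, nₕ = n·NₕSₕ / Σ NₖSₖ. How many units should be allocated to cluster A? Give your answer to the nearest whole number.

21

A: NₕSₕ = 28514·18.6 = 530360.4
B: NₕSₕ = 8858·34.0 = 301172
C: NₕSₕ = 42873·10.0 = 428730
Σ NₕSₕ = 1260262.4.
n_A = 50·530360.4/1260262.4 = 21.042... → 21.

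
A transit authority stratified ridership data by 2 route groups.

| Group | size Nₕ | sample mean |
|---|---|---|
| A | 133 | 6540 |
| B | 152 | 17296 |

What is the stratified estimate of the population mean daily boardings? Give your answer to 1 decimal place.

12276.5

x̄_st = (Σ Nₕx̄ₕ) / (Σ Nₕ) = (133·6540 + 152·17296) / 285
= 3498812 / 285 = 12276.533... → 12276.5.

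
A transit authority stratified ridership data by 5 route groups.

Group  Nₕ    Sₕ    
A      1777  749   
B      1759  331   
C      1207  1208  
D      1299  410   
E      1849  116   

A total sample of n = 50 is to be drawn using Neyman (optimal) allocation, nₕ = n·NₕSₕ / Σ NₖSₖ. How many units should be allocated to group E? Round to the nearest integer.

3

A: NₕSₕ = 1777·749 = 1330973
B: NₕSₕ = 1759·331 = 582229
C: NₕSₕ = 1207·1208 = 1458056
D: NₕSₕ = 1299·410 = 532590
E: NₕSₕ = 1849·116 = 214484
Σ NₕSₕ = 4118332.
n_E = 50·214484/4118332 = 2.604... → 3.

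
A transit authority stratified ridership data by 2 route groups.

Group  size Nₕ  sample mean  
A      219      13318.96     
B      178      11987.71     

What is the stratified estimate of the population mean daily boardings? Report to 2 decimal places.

N = 219 + 178 = 397.
Weight each subgroup mean by Nₕ/N and sum.
Σ Nₕx̄ₕ = 219·13318.96 + 178·11987.71 = 2916852.24 + 2133812.38 = 5050664.62.
Divide by N: 5050664.62 / 397 = 12722.0771... → 12722.08.

12722.08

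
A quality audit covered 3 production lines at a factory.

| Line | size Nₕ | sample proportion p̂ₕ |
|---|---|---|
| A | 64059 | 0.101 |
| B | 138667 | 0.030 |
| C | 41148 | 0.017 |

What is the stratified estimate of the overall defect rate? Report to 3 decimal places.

0.046

N = 64059 + 138667 + 41148 = 243874.
Overall proportion = Σ (Nₕ/N)·p̂ₕ.
Σ Nₕp̂ₕ = 6469.959 + 4160.01 + 699.516 = 11329.485.
11329.485 / 243874 = 0.04646... → 0.046.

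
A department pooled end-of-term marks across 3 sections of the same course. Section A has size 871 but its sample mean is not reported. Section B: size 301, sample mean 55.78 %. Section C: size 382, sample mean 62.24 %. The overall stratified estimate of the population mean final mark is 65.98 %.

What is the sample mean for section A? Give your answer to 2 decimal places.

71.15

N = 871 + 301 + 382 = 1554.
Overall total = μ·N = 65.98·1554 = 102532.92.
Subtract the known strata: 301·55.78 + 382·62.24 = 40565.46.
Remaining total for section A: 102532.92 − 40565.46 = 61967.46.
Divide by its size: 61967.46 / 871 = 71.1452... → 71.15.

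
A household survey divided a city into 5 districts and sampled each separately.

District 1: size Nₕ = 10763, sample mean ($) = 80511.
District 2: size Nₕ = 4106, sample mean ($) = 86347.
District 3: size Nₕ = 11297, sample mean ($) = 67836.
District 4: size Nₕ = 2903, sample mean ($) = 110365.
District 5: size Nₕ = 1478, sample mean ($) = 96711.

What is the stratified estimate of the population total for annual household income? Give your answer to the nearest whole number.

2450752420

1: 10763·80511 = 866539893
2: 4106·86347 = 354540782
3: 11297·67836 = 766343292
4: 2903·110365 = 320389595
5: 1478·96711 = 142938858
τ̂ = Σ Nₕx̄ₕ = 2450752420.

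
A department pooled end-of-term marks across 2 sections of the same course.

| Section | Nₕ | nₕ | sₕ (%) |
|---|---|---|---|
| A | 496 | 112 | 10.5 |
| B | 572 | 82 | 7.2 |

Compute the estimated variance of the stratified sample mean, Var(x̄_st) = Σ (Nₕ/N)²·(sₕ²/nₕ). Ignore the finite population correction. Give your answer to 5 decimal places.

N = 1068. Term for each stratum: Wₕ²sₕ²/nₕ.
Var(x̄_st) = 0.21231536 + 0.18134296 = 0.39365832 → 0.39366.

0.39366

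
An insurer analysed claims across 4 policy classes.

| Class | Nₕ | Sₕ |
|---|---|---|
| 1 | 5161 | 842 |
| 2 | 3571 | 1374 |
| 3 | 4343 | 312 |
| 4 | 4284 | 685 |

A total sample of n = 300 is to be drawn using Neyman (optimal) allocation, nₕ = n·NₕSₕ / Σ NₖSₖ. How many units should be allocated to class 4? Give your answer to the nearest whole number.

65

Σ NₕSₕ = 5161·842 + 3571·1374 + 4343·312 + 4284·685 = 13541672.
Share for 4: 2934540/13541672 = 0.21670.
n_4 = 300 × 0.21670 = 65.011... → 65.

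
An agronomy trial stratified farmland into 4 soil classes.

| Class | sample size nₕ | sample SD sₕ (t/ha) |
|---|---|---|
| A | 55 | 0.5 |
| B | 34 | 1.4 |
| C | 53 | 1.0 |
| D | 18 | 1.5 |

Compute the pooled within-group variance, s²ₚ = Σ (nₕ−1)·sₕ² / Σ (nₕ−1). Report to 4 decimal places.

A: (55−1)·0.5² = 54·0.25 = 13.5
B: (34−1)·1.4² = 33·1.96 = 64.68
C: (53−1)·1.0² = 52·1 = 52
D: (18−1)·1.5² = 17·2.25 = 38.25
Numerator = 168.43; denominator = Σ(nₕ−1) = 156.
s²ₚ = 168.43/156 = 1.079679... → 1.0797.

1.0797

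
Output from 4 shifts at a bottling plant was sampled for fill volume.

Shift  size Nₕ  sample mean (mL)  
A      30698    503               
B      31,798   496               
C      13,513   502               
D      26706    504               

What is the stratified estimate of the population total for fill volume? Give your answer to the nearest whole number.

51456252

Estimate total by summing Nₕ·x̄ₕ over strata.
30698·503 + 31798·496 + 13513·502 + 26706·504 = 15441094 + 15771808 + 6783526 + 13459824 = 51456252.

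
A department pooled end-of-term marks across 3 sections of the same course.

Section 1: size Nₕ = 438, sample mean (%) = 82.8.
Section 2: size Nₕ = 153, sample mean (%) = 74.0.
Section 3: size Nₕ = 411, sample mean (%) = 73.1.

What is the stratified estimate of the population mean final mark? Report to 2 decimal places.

77.48

x̄_st = (Σ Nₕx̄ₕ) / (Σ Nₕ) = (438·82.8 + 153·74.0 + 411·73.1) / 1002
= 77632.5 / 1002 = 77.4775... → 77.48.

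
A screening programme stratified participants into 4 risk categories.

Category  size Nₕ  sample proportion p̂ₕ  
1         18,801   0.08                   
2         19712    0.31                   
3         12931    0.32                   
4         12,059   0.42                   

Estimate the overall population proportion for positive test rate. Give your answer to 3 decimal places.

0.265

N = 18801 + 19712 + 12931 + 12059 = 63503.
Overall proportion = Σ (Nₕ/N)·p̂ₕ.
Σ Nₕp̂ₕ = 1504.08 + 6110.72 + 4137.92 + 5064.78 = 16817.5.
16817.5 / 63503 = 0.26483... → 0.265.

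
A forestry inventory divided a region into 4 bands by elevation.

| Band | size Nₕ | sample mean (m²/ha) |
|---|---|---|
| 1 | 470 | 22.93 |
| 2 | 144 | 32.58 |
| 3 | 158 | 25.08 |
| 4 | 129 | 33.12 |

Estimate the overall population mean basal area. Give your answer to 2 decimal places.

26.31

N = 470 + 144 + 158 + 129 = 901.
The stratified mean weights each stratum mean by its population share Nₕ/N.
Σ Nₕx̄ₕ = 470·22.93 + 144·32.58 + 158·25.08 + 129·33.12 = 10777.1 + 4691.52 + 3962.64 + 4272.48 = 23703.74.
Divide by N: 23703.74 / 901 = 26.3083... → 26.31.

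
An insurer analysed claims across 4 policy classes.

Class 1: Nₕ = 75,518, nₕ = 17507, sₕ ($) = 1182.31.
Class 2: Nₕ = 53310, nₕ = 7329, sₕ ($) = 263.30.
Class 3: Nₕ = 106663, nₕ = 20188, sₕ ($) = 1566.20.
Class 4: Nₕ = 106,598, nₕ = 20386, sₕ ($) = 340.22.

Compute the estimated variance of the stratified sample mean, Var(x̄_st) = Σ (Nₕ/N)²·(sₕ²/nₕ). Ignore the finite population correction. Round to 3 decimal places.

16.485

N = 342089. Term for each stratum: Wₕ²sₕ²/nₕ.
Var(x̄_st) = 3.891112 + 0.229719 + 11.812736 + 0.551325 = 16.484892 → 16.485.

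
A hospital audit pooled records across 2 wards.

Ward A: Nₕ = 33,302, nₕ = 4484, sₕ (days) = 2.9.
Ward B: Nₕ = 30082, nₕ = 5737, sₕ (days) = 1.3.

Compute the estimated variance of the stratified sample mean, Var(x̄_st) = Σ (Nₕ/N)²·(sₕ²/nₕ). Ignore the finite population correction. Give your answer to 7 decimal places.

N = 63384. Term for each stratum: Wₕ²sₕ²/nₕ.
Var(x̄_st) = 0.0005177400 + 0.0000663523 = 0.0005840923 → 0.0005841.

0.0005841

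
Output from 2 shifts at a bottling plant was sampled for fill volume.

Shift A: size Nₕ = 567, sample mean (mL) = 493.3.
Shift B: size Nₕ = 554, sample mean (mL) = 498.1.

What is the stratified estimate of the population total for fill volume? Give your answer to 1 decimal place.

A: 567·493.3 = 279701.1
B: 554·498.1 = 275947.4
τ̂ = Σ Nₕx̄ₕ = 555648.5.

555648.5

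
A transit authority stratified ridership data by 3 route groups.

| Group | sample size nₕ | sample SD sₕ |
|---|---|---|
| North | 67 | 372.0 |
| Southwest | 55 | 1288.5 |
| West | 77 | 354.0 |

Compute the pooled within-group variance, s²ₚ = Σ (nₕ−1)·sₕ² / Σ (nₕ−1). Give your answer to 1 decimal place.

Degrees of freedom: 66 + 54 + 76 = 196.
Σ(nₕ−1)sₕ² = 66·138384 + 54·1660232.25 + 76·125316 = 108309901.5.
s²ₚ = 108309901.5 / 196 = 552601.538... → 552601.5.

552601.5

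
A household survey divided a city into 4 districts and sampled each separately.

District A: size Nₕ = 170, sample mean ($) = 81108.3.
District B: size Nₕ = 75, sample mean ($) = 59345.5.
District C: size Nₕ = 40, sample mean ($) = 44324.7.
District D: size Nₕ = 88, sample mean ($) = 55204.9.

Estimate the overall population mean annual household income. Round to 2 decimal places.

66676.52

N = 170 + 75 + 40 + 88 = 373.
Overall mean = Σ (Nₕ/N)·x̄ₕ — weight by population share, not a simple average.
Σ Nₕx̄ₕ = 170·81108.3 + 75·59345.5 + 40·44324.7 + 88·55204.9 = 13788411 + 4450912.5 + 1772988 + 4858031.2 = 24870342.7.
Divide by N: 24870342.7 / 373 = 66676.5220... → 66676.52.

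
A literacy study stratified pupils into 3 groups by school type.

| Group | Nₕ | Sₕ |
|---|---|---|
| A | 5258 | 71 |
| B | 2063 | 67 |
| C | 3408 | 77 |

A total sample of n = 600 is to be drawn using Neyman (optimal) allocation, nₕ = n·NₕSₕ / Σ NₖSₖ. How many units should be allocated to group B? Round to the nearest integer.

A: NₕSₕ = 5258·71 = 373318
B: NₕSₕ = 2063·67 = 138221
C: NₕSₕ = 3408·77 = 262416
Σ NₕSₕ = 773955.
n_B = 600·138221/773955 = 107.154... → 107.

107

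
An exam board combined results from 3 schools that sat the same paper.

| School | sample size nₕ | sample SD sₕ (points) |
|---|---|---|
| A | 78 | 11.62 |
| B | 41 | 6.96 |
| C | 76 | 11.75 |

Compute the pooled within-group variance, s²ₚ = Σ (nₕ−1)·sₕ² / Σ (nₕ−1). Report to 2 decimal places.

A: (78−1)·11.62² = 77·135.0244 = 10396.8788
B: (41−1)·6.96² = 40·48.4416 = 1937.664
C: (76−1)·11.75² = 75·138.0625 = 10354.6875
Numerator = 22689.2303; denominator = Σ(nₕ−1) = 192.
s²ₚ = 22689.2303/192 = 118.1731... → 118.17.

118.17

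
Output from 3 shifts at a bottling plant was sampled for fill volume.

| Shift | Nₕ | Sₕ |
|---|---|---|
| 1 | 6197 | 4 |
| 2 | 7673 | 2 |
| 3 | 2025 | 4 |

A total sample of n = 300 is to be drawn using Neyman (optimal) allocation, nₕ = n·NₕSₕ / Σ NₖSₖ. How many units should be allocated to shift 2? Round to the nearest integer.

95

Σ NₕSₕ = 6197·4 + 7673·2 + 2025·4 = 48234.
Share for 2: 15346/48234 = 0.31816.
n_2 = 300 × 0.31816 = 95.447... → 95.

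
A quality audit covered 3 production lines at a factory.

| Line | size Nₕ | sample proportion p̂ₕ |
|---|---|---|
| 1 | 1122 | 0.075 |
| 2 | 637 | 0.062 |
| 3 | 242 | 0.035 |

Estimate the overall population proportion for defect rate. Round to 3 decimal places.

0.066

N = 1122 + 637 + 242 = 2001.
Overall proportion = Σ (Nₕ/N)·p̂ₕ.
Σ Nₕp̂ₕ = 84.15 + 39.494 + 8.47 = 132.114.
132.114 / 2001 = 0.06602... → 0.066.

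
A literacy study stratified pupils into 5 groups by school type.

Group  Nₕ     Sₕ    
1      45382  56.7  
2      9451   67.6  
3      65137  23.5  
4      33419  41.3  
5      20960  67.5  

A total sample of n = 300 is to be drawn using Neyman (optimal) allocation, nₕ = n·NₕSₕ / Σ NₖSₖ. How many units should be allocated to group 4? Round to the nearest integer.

55

Σ NₕSₕ = 45382·56.7 + 9451·67.6 + 65137·23.5 + 33419·41.3 + 20960·67.5 = 7537771.2.
Share for 4: 1380204.7/7537771.2 = 0.18311.
n_4 = 300 × 0.18311 = 54.932... → 55.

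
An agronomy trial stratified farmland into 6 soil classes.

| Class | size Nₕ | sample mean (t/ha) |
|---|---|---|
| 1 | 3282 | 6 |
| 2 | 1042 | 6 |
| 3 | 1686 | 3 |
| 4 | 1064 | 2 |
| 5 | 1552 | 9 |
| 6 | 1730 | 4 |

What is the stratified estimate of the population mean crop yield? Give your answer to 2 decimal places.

5.22

N = 3282 + 1042 + 1686 + 1064 + 1552 + 1730 = 10356.
Overall mean = Σ (Nₕ/N)·x̄ₕ — weight by population share, not a simple average.
Σ Nₕx̄ₕ = 3282·6 + 1042·6 + 1686·3 + 1064·2 + 1552·9 + 1730·4 = 19692 + 6252 + 5058 + 2128 + 13968 + 6920 = 54018.
Divide by N: 54018 / 10356 = 5.2161... → 5.22.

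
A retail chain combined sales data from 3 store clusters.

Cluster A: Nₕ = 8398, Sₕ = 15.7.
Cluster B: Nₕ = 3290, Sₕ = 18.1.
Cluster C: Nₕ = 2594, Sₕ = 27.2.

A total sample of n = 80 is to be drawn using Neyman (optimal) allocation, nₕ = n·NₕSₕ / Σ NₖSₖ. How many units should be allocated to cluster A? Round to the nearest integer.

A: NₕSₕ = 8398·15.7 = 131848.6
B: NₕSₕ = 3290·18.1 = 59549
C: NₕSₕ = 2594·27.2 = 70556.8
Σ NₕSₕ = 261954.4.
n_A = 80·131848.6/261954.4 = 40.266... → 40.

40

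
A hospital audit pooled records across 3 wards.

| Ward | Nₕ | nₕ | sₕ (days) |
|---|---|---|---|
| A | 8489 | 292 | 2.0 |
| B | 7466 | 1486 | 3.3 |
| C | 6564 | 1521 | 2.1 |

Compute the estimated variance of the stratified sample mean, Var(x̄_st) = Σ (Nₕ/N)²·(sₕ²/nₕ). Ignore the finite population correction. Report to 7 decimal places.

0.0029986

N = 22519. Term for each stratum: Wₕ²sₕ²/nₕ.
Var(x̄_st) = 0.0019466685 + 0.0008055395 + 0.0002463476 = 0.0029985556 → 0.0029986.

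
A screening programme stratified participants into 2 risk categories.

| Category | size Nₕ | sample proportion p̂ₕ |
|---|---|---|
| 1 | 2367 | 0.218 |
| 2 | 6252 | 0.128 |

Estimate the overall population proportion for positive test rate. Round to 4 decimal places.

0.1527

Wₕ = Nₕ/N with N = 8619: 0.2746, 0.7254.
p̂_st = 0.2746·0.218 + 0.7254·0.128 ≈ 0.152716... → 0.1527.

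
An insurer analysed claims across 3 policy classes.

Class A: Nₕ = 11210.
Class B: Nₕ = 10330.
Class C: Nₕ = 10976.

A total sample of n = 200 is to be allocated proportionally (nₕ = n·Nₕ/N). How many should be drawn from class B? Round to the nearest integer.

64

N = 11210 + 10330 + 10976 = 32516.
n_B = 200·10330/32516 = 63.538... → 64.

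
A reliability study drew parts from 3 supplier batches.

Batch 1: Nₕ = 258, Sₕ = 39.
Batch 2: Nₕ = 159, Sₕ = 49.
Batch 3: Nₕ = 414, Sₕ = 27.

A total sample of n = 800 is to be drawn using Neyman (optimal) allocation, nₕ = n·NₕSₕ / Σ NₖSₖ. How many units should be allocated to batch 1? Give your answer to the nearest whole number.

277

1: NₕSₕ = 258·39 = 10062
2: NₕSₕ = 159·49 = 7791
3: NₕSₕ = 414·27 = 11178
Σ NₕSₕ = 29031.
n_1 = 800·10062/29031 = 277.276... → 277.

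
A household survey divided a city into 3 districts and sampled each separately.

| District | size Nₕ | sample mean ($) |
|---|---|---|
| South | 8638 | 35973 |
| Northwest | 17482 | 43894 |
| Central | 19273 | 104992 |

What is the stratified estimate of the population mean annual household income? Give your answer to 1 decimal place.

68327.7

N = 8638 + 17482 + 19273 = 45393.
Overall mean = Σ (Nₕ/N)·x̄ₕ — weight by population share, not a simple average.
Σ Nₕx̄ₕ = 8638·35973 + 17482·43894 + 19273·104992 = 310734774 + 767354908 + 2023510816 = 3101600498.
Divide by N: 3101600498 / 45393 = 68327.727... → 68327.7.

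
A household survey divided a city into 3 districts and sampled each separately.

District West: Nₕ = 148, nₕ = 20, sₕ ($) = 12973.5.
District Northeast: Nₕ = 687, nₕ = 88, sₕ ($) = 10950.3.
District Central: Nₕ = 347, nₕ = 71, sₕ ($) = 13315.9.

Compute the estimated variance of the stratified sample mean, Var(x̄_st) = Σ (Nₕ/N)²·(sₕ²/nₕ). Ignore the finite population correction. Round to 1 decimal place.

807478.1

N = 1182. Term for each stratum: Wₕ²sₕ²/nₕ.
Var(x̄_st) = 131938.8804 + 460307.3227 + 215231.9289 = 807478.1320 → 807478.1.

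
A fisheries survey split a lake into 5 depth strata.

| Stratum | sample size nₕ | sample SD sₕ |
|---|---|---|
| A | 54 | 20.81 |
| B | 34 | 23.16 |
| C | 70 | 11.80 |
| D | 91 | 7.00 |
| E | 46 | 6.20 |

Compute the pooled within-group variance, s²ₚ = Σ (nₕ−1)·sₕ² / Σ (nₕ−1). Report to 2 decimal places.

194.48

Degrees of freedom: 53 + 33 + 69 + 90 + 45 = 290.
Σ(nₕ−1)sₕ² = 53·433.0561 + 33·536.3856 + 69·139.24 + 90·49 + 45·38.44 = 56400.0581.
s²ₚ = 56400.0581 / 290 = 194.4830... → 194.48.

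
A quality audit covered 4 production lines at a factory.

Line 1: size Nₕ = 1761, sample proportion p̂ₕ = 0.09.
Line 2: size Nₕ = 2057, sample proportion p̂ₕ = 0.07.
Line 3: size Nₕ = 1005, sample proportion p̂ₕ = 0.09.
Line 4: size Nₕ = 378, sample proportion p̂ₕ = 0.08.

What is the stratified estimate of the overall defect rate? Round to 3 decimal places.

0.081

N = 1761 + 2057 + 1005 + 378 = 5201.
Overall proportion = Σ (Nₕ/N)·p̂ₕ.
Σ Nₕp̂ₕ = 158.49 + 143.99 + 90.45 + 30.24 = 423.17.
423.17 / 5201 = 0.08136... → 0.081.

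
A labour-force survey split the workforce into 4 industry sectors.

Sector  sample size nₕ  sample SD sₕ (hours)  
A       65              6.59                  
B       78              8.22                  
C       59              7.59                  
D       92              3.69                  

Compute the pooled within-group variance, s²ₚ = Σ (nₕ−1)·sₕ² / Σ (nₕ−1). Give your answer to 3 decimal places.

Degrees of freedom: 64 + 77 + 58 + 91 = 290.
Σ(nₕ−1)sₕ² = 64·43.4281 + 77·67.5684 + 58·57.6081 + 91·13.6161 = 12562.5001.
s²ₚ = 12562.5001 / 290 = 43.31897... → 43.319.

43.319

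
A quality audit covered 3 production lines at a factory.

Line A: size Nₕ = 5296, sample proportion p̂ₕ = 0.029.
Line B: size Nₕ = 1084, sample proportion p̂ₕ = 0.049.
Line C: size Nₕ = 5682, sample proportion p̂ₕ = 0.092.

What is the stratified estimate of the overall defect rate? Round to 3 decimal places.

0.060

Wₕ = Nₕ/N with N = 12062: 0.4391, 0.0899, 0.4711.
p̂_st = 0.4391·0.029 + 0.0899·0.049 + 0.4711·0.092 ≈ 0.06047... → 0.060.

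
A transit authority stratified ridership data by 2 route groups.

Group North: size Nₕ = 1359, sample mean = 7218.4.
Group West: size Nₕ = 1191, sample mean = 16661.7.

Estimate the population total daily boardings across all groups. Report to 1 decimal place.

29653890.3

North: 1359·7218.4 = 9809805.6
West: 1191·16661.7 = 19844084.7
τ̂ = Σ Nₕx̄ₕ = 29653890.3.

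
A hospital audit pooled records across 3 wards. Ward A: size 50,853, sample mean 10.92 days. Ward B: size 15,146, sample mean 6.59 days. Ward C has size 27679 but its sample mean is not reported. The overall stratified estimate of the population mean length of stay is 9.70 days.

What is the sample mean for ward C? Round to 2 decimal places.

9.16

N = 50853 + 15146 + 27679 = 93678.
Overall total = μ·N = 9.70·93678 = 908676.6.
Subtract the known strata: 50853·10.92 + 15146·6.59 = 655126.9.
Remaining total for ward C: 908676.6 − 655126.9 = 253549.7.
Divide by its size: 253549.7 / 27679 = 9.1604... → 9.16.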